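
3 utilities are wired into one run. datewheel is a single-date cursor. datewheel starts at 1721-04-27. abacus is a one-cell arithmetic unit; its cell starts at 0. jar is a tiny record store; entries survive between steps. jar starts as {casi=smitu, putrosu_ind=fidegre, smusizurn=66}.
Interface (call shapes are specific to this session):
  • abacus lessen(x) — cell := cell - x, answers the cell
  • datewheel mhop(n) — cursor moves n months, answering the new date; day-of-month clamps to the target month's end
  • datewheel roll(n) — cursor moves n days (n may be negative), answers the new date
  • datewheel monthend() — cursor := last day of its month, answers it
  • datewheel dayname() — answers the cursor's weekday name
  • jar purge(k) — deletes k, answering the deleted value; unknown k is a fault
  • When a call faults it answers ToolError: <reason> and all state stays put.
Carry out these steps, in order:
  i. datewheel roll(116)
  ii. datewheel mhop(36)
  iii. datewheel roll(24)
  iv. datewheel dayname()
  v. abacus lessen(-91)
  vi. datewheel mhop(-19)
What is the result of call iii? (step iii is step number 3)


I try datewheel roll on n='116': 1721-08-21.
I invoke datewheel mhop on n='36', — result: 1724-08-21.
I invoke datewheel roll on n='24', and observe 1724-09-14.
I try datewheel dayname: Thursday.
Now I run abacus lessen on x='-91', yielding 91.
I call datewheel mhop on n='-19', yielding 1723-02-14.

Answer: 1724-09-14


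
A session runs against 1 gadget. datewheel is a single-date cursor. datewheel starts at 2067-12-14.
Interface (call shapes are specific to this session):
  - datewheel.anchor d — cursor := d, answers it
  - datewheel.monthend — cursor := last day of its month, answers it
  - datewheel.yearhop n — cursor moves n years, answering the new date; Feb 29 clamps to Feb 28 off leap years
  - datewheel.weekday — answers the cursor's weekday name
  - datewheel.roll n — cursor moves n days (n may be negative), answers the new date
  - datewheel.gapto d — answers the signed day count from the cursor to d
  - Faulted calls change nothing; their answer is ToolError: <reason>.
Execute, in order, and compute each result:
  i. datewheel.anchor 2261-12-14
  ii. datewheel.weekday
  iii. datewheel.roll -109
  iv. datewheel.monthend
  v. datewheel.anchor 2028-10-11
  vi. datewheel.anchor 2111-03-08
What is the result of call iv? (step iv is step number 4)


I run datewheel.anchor with d=2261-12-14, and get 2261-12-14.
Calling datewheel.weekday, giving Saturday.
I invoke datewheel.roll with n=-109, and observe 2261-08-27.
I run datewheel.monthend, and get 2261-08-31.
I use datewheel.anchor with d=2028-10-11, → 2028-10-11.
Invoking datewheel.anchor with d=2111-03-08, yielding 2111-03-08.

Answer: 2261-08-31


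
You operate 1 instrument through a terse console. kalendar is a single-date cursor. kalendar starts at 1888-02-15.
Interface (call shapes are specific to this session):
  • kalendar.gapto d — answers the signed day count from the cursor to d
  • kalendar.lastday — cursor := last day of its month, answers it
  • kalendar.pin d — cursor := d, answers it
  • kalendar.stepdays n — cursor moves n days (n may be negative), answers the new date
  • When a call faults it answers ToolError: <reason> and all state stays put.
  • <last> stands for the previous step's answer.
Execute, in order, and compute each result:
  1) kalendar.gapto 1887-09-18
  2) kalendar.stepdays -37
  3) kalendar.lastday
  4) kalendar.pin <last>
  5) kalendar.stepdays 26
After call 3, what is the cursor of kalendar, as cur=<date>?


Step: kalendar.gapto[d: 1887-09-18]
Result: -150
Step: kalendar.stepdays[n: -37]
Result: 1888-01-09
Step: kalendar.lastday[]
Result: 1888-01-31
Step: kalendar.pin[d: <last>]
Result: 1888-01-31
Step: kalendar.stepdays[n: 26]
Result: 1888-02-26

Answer: cur=1888-01-31


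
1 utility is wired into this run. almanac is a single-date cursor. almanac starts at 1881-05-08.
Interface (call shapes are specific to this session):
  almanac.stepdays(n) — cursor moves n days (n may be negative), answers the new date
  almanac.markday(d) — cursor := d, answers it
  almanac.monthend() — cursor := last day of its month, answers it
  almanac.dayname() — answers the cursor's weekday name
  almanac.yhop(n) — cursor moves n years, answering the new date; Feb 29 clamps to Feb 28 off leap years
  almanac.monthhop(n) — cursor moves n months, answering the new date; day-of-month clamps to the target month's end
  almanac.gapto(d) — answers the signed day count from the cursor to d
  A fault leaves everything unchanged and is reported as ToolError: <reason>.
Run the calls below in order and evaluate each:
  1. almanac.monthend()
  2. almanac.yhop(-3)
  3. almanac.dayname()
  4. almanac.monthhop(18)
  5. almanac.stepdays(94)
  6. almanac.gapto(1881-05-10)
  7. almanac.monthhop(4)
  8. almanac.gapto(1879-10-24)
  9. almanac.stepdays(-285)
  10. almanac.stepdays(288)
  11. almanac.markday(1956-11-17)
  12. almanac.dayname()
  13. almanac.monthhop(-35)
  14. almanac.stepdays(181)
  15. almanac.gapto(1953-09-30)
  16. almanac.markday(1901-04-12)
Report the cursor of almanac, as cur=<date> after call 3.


Answer: cur=1878-05-31

Derivation:
> almanac.monthend
  1881-05-31
> almanac.yhop n='-3'
  1878-05-31
> almanac.dayname
  Friday
> almanac.monthhop n='18'
  1879-11-30
> almanac.stepdays n='94'
  1880-03-03
> almanac.gapto d='1881-05-10'
  433
> almanac.monthhop n='4'
  1880-07-03
> almanac.gapto d='1879-10-24'
  -253
> almanac.stepdays n='-285'
  1879-09-22
> almanac.stepdays n='288'
  1880-07-06
> almanac.markday d='1956-11-17'
  1956-11-17
> almanac.dayname
  Saturday
> almanac.monthhop n='-35'
  1953-12-17
> almanac.stepdays n='181'
  1954-06-16
> almanac.gapto d='1953-09-30'
  -259
> almanac.markday d='1901-04-12'
  1901-04-12


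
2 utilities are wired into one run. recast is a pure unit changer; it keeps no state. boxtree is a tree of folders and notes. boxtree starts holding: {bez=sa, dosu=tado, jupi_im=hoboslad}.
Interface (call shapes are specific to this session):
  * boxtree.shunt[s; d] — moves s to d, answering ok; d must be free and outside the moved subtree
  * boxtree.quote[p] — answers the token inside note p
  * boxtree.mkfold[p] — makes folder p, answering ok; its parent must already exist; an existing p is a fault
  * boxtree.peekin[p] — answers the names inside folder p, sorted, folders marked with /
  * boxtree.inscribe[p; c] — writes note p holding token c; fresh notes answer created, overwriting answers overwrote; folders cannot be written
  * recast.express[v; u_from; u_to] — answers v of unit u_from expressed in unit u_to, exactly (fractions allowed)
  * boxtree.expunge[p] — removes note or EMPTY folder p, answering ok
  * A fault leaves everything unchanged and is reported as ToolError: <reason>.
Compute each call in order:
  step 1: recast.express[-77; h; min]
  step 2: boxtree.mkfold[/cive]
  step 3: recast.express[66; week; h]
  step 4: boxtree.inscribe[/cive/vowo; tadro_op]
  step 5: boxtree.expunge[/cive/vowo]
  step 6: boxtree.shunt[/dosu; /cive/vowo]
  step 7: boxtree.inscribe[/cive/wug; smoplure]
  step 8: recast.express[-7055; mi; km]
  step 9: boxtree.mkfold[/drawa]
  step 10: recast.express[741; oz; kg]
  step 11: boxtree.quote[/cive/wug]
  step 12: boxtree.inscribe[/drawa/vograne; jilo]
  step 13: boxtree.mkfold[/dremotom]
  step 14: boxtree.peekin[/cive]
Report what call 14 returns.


Answer: [vowo, wug]

Derivation:
>> recast.express(v: -77, u_from: h, u_to: min)
<< -4620
>> boxtree.mkfold(p: /cive)
<< ok
>> recast.express(v: 66, u_from: week, u_to: h)
<< 11088
>> boxtree.inscribe(p: /cive/vowo, c: tadro_op)
<< created
>> boxtree.expunge(p: /cive/vowo)
<< ok
>> boxtree.shunt(s: /dosu, d: /cive/vowo)
<< ok
>> boxtree.inscribe(p: /cive/wug, c: smoplure)
<< created
>> recast.express(v: -7055, u_from: mi, u_to: km)
<< -35481006/3125
>> boxtree.mkfold(p: /drawa)
<< ok
>> recast.express(v: 741, u_from: oz, u_to: kg)
<< 33611194617/1600000000
>> boxtree.quote(p: /cive/wug)
<< smoplure
>> boxtree.inscribe(p: /drawa/vograne, c: jilo)
<< created
>> boxtree.mkfold(p: /dremotom)
<< ok
>> boxtree.peekin(p: /cive)
<< [vowo, wug]


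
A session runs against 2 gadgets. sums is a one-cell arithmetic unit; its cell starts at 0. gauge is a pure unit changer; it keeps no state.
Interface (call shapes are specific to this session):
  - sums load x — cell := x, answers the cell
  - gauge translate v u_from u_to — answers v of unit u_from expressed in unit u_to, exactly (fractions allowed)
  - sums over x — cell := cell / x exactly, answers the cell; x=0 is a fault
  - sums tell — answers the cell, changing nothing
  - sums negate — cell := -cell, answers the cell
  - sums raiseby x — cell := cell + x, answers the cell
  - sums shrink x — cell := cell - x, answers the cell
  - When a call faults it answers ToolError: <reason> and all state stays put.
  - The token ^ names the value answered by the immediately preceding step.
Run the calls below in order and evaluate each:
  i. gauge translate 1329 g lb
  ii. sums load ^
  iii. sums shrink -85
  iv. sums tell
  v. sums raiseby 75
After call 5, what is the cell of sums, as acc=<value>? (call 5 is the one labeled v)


Answer: acc=7390377920/45359237

Derivation:
Using gauge translate passing v→1329, u_from→g, u_to→lb: 132900000/45359237.
I call sums load passing x→^, — result: 132900000/45359237.
I try sums shrink passing x→-85, and observe 3988435145/45359237.
I call sums tell(), — result: 3988435145/45359237.
Next I call sums raiseby passing x→75, and observe 7390377920/45359237.


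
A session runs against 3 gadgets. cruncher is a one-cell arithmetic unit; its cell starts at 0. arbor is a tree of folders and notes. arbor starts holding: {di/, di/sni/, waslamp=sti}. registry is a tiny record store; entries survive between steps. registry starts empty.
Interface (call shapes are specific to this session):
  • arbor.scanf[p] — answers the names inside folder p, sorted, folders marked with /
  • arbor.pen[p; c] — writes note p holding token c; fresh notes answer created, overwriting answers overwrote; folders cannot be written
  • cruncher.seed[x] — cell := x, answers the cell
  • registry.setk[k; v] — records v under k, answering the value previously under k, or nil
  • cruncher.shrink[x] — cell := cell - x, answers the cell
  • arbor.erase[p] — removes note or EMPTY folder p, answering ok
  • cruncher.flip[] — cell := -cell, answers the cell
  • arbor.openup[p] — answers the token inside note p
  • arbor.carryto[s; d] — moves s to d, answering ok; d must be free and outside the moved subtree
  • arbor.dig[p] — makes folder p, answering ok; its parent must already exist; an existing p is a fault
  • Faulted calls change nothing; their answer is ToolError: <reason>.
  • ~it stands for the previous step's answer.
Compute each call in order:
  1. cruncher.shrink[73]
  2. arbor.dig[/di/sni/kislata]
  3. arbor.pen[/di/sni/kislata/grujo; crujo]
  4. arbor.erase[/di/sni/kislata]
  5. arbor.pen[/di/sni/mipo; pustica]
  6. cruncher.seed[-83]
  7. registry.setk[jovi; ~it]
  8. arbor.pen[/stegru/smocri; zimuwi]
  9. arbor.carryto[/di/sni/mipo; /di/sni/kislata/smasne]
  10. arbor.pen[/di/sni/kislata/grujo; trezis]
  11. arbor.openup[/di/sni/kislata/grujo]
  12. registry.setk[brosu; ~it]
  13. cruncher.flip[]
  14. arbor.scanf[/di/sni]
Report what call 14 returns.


% cruncher.shrink(x=73) => -73
% arbor.dig(p=/di/sni/kislata) => ok
% arbor.pen(p=/di/sni/kislata/grujo, c=crujo) => created
% arbor.erase(p=/di/sni/kislata) => ToolError: not empty
% arbor.pen(p=/di/sni/mipo, c=pustica) => created
% cruncher.seed(x=-83) => -83
% registry.setk(k=jovi, v=~it) => nil
% arbor.pen(p=/stegru/smocri, c=zimuwi) => ToolError: no parent
% arbor.carryto(s=/di/sni/mipo, d=/di/sni/kislata/smasne) => ok
% arbor.pen(p=/di/sni/kislata/grujo, c=trezis) => overwrote
% arbor.openup(p=/di/sni/kislata/grujo) => trezis
% registry.setk(k=brosu, v=~it) => nil
% cruncher.flip() => 83
% arbor.scanf(p=/di/sni) => [kislata/]

Answer: [kislata/]


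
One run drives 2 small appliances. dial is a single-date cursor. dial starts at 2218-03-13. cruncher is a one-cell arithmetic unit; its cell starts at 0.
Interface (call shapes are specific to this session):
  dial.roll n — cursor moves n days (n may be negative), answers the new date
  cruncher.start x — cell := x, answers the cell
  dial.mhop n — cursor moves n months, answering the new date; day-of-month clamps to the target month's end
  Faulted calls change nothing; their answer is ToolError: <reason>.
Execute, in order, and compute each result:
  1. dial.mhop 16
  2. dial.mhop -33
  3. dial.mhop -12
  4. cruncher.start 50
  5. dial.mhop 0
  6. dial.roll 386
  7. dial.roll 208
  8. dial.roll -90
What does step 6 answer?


→ dial.mhop(16)
← 2219-07-13
→ dial.mhop(-33)
← 2216-10-13
→ dial.mhop(-12)
← 2215-10-13
→ cruncher.start(50)
← 50
→ dial.mhop(0)
← 2215-10-13
→ dial.roll(386)
← 2216-11-02
→ dial.roll(208)
← 2217-05-29
→ dial.roll(-90)
← 2217-02-28

Answer: 2216-11-02


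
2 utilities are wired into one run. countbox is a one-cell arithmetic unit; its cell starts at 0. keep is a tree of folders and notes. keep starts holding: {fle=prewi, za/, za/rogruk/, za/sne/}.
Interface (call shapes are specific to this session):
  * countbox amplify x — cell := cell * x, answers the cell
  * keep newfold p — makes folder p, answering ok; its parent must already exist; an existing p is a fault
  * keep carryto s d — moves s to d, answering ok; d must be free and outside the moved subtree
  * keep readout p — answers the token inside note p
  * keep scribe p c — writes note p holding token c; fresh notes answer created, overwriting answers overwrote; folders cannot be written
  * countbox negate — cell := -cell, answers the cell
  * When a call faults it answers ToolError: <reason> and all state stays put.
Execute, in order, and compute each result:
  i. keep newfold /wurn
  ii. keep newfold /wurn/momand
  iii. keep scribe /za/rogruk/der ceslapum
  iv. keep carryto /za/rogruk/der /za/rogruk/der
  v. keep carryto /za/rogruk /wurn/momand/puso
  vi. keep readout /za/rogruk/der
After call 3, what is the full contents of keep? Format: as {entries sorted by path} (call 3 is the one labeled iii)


Using keep newfold with p=/wurn, and see ok.
I use keep newfold with p=/wurn/momand, and observe ok.
I invoke keep scribe with p=/za/rogruk/der, c=ceslapum, giving created.
Then keep carryto with s=/za/rogruk/der, d=/za/rogruk/der, giving ToolError: exists.
Invoking keep carryto with s=/za/rogruk, d=/wurn/momand/puso, — result: ok.
Now I run keep readout with p=/za/rogruk/der, and observe ToolError: not found.

Answer: {fle=prewi, wurn/, wurn/momand/, za/, za/rogruk/, za/rogruk/der=ceslapum, za/sne/}


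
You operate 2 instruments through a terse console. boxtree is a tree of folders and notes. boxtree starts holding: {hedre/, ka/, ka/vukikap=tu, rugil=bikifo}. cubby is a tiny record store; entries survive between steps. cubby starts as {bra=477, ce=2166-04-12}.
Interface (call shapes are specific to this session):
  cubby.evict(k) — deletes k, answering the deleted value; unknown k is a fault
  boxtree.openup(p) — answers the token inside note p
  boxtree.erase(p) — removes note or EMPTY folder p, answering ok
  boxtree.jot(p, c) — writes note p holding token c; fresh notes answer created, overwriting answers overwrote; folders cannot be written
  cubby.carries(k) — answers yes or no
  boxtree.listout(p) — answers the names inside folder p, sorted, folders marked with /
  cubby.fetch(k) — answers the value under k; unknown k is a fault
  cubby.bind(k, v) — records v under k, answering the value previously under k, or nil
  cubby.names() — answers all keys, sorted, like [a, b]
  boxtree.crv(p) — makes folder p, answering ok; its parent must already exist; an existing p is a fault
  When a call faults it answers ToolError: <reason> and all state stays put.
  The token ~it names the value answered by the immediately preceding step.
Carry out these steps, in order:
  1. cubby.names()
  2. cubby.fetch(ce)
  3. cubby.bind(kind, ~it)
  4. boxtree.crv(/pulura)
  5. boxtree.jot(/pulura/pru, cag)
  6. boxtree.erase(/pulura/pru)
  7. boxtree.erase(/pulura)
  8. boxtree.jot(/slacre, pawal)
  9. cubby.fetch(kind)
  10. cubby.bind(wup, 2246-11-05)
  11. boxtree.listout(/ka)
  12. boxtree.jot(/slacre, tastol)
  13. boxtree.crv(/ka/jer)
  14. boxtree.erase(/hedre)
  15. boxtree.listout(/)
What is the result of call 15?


==> cubby.names()
<== [bra, ce]
==> cubby.fetch(k: ce)
<== 2166-04-12
==> cubby.bind(k: kind, v: ~it)
<== nil
==> boxtree.crv(p: /pulura)
<== ok
==> boxtree.jot(p: /pulura/pru, c: cag)
<== created
==> boxtree.erase(p: /pulura/pru)
<== ok
==> boxtree.erase(p: /pulura)
<== ok
==> boxtree.jot(p: /slacre, c: pawal)
<== created
==> cubby.fetch(k: kind)
<== 2166-04-12
==> cubby.bind(k: wup, v: 2246-11-05)
<== nil
==> boxtree.listout(p: /ka)
<== [vukikap]
==> boxtree.jot(p: /slacre, c: tastol)
<== overwrote
==> boxtree.crv(p: /ka/jer)
<== ok
==> boxtree.erase(p: /hedre)
<== ok
==> boxtree.listout(p: /)
<== [ka/, rugil, slacre]

Answer: [ka/, rugil, slacre]


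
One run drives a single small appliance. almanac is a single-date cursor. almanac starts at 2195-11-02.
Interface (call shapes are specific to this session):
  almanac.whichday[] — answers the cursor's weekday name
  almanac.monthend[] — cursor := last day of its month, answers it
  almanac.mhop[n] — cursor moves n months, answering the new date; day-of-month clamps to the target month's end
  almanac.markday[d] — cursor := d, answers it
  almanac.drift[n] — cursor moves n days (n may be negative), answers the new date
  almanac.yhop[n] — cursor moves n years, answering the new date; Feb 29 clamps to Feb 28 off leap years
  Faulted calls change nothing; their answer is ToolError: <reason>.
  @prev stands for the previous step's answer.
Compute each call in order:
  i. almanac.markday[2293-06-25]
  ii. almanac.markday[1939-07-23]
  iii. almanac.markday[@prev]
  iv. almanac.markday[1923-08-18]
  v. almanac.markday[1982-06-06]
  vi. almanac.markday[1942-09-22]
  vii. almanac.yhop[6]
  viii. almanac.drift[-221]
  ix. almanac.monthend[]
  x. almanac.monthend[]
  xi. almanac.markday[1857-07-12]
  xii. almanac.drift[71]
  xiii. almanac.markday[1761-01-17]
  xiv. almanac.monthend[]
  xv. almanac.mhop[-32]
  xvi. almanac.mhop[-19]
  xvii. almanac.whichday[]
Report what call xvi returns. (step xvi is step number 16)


Step: markday[2293-06-25]
Result: 2293-06-25
Step: markday[1939-07-23]
Result: 1939-07-23
Step: markday[@prev]
Result: 1939-07-23
Step: markday[1923-08-18]
Result: 1923-08-18
Step: markday[1982-06-06]
Result: 1982-06-06
Step: markday[1942-09-22]
Result: 1942-09-22
Step: yhop[6]
Result: 1948-09-22
Step: drift[-221]
Result: 1948-02-14
Step: monthend[]
Result: 1948-02-29
Step: monthend[]
Result: 1948-02-29
Step: markday[1857-07-12]
Result: 1857-07-12
Step: drift[71]
Result: 1857-09-21
Step: markday[1761-01-17]
Result: 1761-01-17
Step: monthend[]
Result: 1761-01-31
Step: mhop[-32]
Result: 1758-05-31
Step: mhop[-19]
Result: 1756-10-31
Step: whichday[]
Result: Sunday

Answer: 1756-10-31


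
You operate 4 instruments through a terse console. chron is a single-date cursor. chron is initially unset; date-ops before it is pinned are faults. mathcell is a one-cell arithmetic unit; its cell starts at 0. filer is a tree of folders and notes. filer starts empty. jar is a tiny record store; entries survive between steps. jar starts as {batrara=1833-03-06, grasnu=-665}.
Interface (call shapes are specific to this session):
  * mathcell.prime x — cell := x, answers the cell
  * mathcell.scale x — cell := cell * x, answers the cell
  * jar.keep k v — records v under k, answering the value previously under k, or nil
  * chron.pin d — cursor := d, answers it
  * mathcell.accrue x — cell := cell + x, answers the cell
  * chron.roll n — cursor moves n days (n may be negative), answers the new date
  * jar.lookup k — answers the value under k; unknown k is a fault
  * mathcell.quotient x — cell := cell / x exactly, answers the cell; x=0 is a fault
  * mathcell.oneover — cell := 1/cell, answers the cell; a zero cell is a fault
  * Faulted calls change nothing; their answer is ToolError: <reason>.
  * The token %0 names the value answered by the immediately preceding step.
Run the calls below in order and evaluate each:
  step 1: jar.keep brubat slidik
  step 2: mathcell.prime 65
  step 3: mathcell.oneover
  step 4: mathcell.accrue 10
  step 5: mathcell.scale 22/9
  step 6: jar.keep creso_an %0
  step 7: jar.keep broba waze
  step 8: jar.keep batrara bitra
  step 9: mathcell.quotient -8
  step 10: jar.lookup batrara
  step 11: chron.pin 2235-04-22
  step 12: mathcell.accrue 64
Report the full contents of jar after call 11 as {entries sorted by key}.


Answer: {batrara=bitra, broba=waze, brubat=slidik, creso_an=4774/195, grasnu=-665}

Derivation:
[in] jar.keep k→brubat v→slidik
= nil
[in] mathcell.prime x→65
= 65
[in] mathcell.oneover
= 1/65
[in] mathcell.accrue x→10
= 651/65
[in] mathcell.scale x→22/9
= 4774/195
[in] jar.keep k→creso_an v→%0
= nil
[in] jar.keep k→broba v→waze
= nil
[in] jar.keep k→batrara v→bitra
= 1833-03-06
[in] mathcell.quotient x→-8
= -2387/780
[in] jar.lookup k→batrara
= bitra
[in] chron.pin d→2235-04-22
= 2235-04-22
[in] mathcell.accrue x→64
= 47533/780


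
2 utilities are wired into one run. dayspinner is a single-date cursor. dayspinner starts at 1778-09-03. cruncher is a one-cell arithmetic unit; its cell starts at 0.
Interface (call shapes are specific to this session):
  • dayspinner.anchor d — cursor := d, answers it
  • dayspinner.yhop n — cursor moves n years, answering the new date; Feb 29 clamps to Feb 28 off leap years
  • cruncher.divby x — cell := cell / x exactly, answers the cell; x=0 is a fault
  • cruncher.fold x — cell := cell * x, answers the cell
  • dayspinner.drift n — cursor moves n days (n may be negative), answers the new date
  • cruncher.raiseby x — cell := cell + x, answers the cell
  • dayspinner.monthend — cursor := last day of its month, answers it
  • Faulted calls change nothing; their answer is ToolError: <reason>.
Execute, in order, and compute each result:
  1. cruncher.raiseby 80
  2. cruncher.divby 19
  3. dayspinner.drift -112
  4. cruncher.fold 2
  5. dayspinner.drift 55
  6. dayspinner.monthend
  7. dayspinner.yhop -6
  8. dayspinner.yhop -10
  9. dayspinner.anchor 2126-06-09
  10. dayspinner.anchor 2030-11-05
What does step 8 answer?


I run cruncher.raiseby on x=80, and get 80.
Using cruncher.divby on x=19, which returns 80/19.
I invoke dayspinner.drift on n=-112, — result: 1778-05-14.
Now I run cruncher.fold on x=2, and see 160/19.
Now I run dayspinner.drift on n=55, → 1778-07-08.
Invoking dayspinner.monthend: 1778-07-31.
I run dayspinner.yhop on n=-6, → 1772-07-31.
Then dayspinner.yhop on n=-10, and see 1762-07-31.
I invoke dayspinner.anchor on d=2126-06-09, → 2126-06-09.
I use dayspinner.anchor on d=2030-11-05, giving 2030-11-05.

Answer: 1762-07-31


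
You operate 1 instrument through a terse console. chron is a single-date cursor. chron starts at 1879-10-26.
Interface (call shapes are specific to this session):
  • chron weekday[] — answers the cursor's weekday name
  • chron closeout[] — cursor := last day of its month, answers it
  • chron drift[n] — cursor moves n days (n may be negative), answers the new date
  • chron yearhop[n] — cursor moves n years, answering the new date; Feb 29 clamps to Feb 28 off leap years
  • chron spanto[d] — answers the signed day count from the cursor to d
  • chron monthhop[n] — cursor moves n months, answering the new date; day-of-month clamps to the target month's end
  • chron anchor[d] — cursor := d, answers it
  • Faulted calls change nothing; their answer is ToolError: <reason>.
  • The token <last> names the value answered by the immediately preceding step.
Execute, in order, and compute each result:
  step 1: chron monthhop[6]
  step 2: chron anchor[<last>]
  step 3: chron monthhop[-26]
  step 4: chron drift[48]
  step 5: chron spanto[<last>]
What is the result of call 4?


Answer: 1878-04-15

Derivation:
>> chron monthhop(n→6)
<< 1880-04-26
>> chron anchor(d→<last>)
<< 1880-04-26
>> chron monthhop(n→-26)
<< 1878-02-26
>> chron drift(n→48)
<< 1878-04-15
>> chron spanto(d→<last>)
<< 0


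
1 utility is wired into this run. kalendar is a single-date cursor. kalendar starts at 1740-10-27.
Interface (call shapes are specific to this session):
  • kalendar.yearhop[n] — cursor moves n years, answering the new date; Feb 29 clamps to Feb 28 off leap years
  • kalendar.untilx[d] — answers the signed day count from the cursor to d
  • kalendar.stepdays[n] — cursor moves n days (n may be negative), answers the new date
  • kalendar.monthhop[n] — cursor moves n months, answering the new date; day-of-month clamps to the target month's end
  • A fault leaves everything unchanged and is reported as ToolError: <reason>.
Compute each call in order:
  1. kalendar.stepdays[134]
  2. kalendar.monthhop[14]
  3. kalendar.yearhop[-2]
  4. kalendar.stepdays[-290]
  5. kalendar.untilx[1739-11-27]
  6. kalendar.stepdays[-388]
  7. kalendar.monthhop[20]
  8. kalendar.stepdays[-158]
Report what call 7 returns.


Answer: 1740-03-02

Derivation:
>> stepdays(134)
<< 1741-03-10
>> monthhop(14)
<< 1742-05-10
>> yearhop(-2)
<< 1740-05-10
>> stepdays(-290)
<< 1739-07-25
>> untilx(1739-11-27)
<< 125
>> stepdays(-388)
<< 1738-07-02
>> monthhop(20)
<< 1740-03-02
>> stepdays(-158)
<< 1739-09-26


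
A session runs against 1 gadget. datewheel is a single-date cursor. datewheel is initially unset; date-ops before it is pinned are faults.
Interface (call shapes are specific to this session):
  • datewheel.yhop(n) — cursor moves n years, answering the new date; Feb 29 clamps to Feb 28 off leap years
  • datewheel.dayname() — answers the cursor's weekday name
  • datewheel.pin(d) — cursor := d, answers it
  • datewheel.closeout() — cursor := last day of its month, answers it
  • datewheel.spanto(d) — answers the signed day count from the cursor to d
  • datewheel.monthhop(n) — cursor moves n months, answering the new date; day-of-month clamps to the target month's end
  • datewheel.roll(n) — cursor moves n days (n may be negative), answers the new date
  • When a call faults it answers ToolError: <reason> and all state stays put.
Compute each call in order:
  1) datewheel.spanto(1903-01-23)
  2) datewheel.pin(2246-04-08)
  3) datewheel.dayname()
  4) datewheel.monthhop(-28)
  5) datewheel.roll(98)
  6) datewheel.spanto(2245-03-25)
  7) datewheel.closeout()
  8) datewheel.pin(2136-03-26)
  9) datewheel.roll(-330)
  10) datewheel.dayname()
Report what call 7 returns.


Answer: 2244-03-31

Derivation:
% datewheel.spanto d: 1903-01-23
= ToolError: no date set
% datewheel.pin d: 2246-04-08
= 2246-04-08
% datewheel.dayname
= Wednesday
% datewheel.monthhop n: -28
= 2243-12-08
% datewheel.roll n: 98
= 2244-03-15
% datewheel.spanto d: 2245-03-25
= 375
% datewheel.closeout
= 2244-03-31
% datewheel.pin d: 2136-03-26
= 2136-03-26
% datewheel.roll n: -330
= 2135-05-01
% datewheel.dayname
= Sunday


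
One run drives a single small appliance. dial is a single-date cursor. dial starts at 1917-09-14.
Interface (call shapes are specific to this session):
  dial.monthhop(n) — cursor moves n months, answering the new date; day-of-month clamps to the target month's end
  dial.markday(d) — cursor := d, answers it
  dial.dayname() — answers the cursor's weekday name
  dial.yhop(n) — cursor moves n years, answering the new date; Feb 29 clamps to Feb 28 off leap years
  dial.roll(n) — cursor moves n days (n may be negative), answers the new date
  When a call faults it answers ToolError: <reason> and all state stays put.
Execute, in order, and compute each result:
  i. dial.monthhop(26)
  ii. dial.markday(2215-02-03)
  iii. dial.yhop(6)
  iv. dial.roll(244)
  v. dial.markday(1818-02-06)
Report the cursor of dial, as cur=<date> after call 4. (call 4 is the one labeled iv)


Act: dial.monthhop[n→26]
Obs: 1919-11-14
Act: dial.markday[d→2215-02-03]
Obs: 2215-02-03
Act: dial.yhop[n→6]
Obs: 2221-02-03
Act: dial.roll[n→244]
Obs: 2221-10-05
Act: dial.markday[d→1818-02-06]
Obs: 1818-02-06

Answer: cur=2221-10-05


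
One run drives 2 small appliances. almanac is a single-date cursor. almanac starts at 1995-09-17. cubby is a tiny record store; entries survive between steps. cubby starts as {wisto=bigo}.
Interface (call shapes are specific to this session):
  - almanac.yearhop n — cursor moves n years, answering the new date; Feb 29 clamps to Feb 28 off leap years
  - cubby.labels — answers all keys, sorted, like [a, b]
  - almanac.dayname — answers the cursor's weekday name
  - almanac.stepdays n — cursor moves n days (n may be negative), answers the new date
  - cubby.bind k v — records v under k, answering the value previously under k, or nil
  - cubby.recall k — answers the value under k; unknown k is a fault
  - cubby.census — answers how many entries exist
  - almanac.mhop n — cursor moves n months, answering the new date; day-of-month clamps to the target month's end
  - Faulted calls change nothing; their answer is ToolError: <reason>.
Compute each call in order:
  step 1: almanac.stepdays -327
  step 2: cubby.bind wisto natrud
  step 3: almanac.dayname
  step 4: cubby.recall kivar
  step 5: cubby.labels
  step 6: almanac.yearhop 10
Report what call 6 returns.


;; almanac.stepdays(-327) ~> 1994-10-25
;; cubby.bind(wisto, natrud) ~> bigo
;; almanac.dayname() ~> Tuesday
;; cubby.recall(kivar) ~> ToolError: no such key kivar
;; cubby.labels() ~> [wisto]
;; almanac.yearhop(10) ~> 2004-10-25

Answer: 2004-10-25


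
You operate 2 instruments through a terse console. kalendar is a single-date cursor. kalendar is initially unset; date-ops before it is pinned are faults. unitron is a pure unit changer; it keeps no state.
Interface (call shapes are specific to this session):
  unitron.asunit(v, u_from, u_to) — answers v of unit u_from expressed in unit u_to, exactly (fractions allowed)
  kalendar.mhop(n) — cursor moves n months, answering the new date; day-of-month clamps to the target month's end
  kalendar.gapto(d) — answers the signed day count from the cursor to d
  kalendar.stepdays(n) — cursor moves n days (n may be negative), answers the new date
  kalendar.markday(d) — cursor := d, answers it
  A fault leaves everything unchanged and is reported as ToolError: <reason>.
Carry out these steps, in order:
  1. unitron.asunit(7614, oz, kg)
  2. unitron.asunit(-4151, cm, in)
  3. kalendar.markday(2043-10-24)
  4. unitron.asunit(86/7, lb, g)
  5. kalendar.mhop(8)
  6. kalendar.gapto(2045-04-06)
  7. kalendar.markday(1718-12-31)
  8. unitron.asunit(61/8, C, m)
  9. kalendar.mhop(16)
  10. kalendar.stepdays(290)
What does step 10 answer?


Answer: 1721-02-14

Derivation:
-> unitron.asunit(v=7614, u_from=oz, u_to=kg)
<- 172682615259/800000000
-> unitron.asunit(v=-4151, u_from=cm, u_to=in)
<- -207550/127
-> kalendar.markday(d=2043-10-24)
<- 2043-10-24
-> unitron.asunit(v=86/7, u_from=lb, u_to=g)
<- 278635313/50000
-> kalendar.mhop(n=8)
<- 2044-06-24
-> kalendar.gapto(d=2045-04-06)
<- 286
-> kalendar.markday(d=1718-12-31)
<- 1718-12-31
-> unitron.asunit(v=61/8, u_from=C, u_to=m)
<- ToolError: incompatible units
-> kalendar.mhop(n=16)
<- 1720-04-30
-> kalendar.stepdays(n=290)
<- 1721-02-14


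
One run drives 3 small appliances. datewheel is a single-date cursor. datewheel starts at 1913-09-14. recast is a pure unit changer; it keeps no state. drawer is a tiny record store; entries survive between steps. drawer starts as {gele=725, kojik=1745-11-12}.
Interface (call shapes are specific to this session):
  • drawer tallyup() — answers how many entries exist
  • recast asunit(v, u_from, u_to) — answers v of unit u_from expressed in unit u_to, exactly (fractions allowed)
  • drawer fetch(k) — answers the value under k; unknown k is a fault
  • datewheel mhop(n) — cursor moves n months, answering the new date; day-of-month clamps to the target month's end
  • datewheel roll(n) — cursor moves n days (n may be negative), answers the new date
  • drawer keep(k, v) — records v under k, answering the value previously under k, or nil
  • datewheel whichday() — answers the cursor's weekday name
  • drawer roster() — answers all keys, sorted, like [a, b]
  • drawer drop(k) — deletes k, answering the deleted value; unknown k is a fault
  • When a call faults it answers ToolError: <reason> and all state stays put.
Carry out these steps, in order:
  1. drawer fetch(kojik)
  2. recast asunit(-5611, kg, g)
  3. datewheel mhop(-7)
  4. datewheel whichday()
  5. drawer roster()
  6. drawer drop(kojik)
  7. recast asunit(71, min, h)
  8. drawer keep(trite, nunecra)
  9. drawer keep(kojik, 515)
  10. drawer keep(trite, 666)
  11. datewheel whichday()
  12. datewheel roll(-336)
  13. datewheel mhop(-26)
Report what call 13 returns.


Answer: 1910-01-15

Derivation:
! drawer fetch(k=kojik) ~> 1745-11-12
! recast asunit(v=-5611, u_from=kg, u_to=g) ~> -5611000
! datewheel mhop(n=-7) ~> 1913-02-14
! datewheel whichday() ~> Friday
! drawer roster() ~> [gele, kojik]
! drawer drop(k=kojik) ~> 1745-11-12
! recast asunit(v=71, u_from=min, u_to=h) ~> 71/60
! drawer keep(k=trite, v=nunecra) ~> nil
! drawer keep(k=kojik, v=515) ~> nil
! drawer keep(k=trite, v=666) ~> nunecra
! datewheel whichday() ~> Friday
! datewheel roll(n=-336) ~> 1912-03-15
! datewheel mhop(n=-26) ~> 1910-01-15


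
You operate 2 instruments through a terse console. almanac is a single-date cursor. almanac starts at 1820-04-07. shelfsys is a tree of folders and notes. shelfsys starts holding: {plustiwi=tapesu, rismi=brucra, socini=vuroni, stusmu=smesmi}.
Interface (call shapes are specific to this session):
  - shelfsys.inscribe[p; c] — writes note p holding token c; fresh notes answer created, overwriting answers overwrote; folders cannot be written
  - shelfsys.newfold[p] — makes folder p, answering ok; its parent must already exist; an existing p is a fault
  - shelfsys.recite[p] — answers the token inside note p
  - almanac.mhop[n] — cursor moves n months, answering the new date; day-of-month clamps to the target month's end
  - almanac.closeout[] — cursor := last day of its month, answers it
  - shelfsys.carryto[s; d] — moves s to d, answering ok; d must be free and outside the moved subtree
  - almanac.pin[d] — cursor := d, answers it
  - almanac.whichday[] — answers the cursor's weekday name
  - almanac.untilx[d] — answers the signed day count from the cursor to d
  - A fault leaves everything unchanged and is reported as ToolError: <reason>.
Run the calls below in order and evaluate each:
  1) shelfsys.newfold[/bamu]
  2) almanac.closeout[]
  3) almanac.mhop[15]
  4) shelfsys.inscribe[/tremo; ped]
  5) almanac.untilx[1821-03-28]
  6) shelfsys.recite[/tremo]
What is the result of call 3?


Answer: 1821-07-30

Derivation:
I try shelfsys.newfold passing p→/bamu, yielding ok.
Using almanac.closeout, giving 1820-04-30.
Next I call almanac.mhop passing n→15, and observe 1821-07-30.
Using shelfsys.inscribe passing p→/tremo, c→ped, and see created.
I run almanac.untilx passing d→1821-03-28: -124.
Using shelfsys.recite passing p→/tremo, — result: ped.


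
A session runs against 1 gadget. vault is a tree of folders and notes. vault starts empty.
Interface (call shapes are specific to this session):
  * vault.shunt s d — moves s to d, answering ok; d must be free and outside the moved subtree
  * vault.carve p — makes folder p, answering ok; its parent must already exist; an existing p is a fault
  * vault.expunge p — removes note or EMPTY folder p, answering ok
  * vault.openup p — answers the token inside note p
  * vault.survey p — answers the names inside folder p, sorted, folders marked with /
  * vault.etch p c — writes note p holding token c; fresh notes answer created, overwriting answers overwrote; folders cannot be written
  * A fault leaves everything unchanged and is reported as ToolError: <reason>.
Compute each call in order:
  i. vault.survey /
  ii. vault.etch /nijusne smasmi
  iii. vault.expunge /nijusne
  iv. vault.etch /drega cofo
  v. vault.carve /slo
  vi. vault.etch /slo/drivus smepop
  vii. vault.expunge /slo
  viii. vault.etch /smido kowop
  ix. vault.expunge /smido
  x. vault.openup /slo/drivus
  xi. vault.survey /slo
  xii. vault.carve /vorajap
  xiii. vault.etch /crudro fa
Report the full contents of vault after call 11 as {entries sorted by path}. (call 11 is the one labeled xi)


Do: survey[/]
See: []
Do: etch[/nijusne; smasmi]
See: created
Do: expunge[/nijusne]
See: ok
Do: etch[/drega; cofo]
See: created
Do: carve[/slo]
See: ok
Do: etch[/slo/drivus; smepop]
See: created
Do: expunge[/slo]
See: ToolError: not empty
Do: etch[/smido; kowop]
See: created
Do: expunge[/smido]
See: ok
Do: openup[/slo/drivus]
See: smepop
Do: survey[/slo]
See: [drivus]
Do: carve[/vorajap]
See: ok
Do: etch[/crudro; fa]
See: created

Answer: {drega=cofo, slo/, slo/drivus=smepop}


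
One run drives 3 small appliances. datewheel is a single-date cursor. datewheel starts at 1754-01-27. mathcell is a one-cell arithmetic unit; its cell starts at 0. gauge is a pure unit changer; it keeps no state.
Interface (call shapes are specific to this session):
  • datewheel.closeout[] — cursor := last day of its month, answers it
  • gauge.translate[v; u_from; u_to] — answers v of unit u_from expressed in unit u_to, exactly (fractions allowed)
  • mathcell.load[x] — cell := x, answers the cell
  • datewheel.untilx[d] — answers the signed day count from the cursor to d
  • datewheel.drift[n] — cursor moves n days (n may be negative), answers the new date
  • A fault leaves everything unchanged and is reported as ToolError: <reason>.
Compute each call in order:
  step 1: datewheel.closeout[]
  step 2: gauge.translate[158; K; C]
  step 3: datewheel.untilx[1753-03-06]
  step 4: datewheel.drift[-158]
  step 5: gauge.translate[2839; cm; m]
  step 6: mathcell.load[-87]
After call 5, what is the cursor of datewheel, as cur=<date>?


Answer: cur=1753-08-26

Derivation:
>> datewheel.closeout()
<< 1754-01-31
>> gauge.translate(v=158, u_from=K, u_to=C)
<< -2303/20
>> datewheel.untilx(d=1753-03-06)
<< -331
>> datewheel.drift(n=-158)
<< 1753-08-26
>> gauge.translate(v=2839, u_from=cm, u_to=m)
<< 2839/100
>> mathcell.load(x=-87)
<< -87


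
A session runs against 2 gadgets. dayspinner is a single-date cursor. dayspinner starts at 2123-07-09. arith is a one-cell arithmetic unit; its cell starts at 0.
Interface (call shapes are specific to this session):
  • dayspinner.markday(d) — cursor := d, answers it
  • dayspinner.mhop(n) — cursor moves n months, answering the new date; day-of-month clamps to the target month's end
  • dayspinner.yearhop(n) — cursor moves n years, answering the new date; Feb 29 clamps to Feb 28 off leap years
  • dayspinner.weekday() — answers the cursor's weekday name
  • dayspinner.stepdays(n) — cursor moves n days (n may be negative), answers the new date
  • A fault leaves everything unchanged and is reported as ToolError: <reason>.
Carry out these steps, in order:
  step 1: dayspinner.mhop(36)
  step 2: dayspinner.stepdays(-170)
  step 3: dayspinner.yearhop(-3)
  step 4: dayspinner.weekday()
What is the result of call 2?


==> mhop(n=36)
<== 2126-07-09
==> stepdays(n=-170)
<== 2126-01-20
==> yearhop(n=-3)
<== 2123-01-20
==> weekday()
<== Wednesday

Answer: 2126-01-20


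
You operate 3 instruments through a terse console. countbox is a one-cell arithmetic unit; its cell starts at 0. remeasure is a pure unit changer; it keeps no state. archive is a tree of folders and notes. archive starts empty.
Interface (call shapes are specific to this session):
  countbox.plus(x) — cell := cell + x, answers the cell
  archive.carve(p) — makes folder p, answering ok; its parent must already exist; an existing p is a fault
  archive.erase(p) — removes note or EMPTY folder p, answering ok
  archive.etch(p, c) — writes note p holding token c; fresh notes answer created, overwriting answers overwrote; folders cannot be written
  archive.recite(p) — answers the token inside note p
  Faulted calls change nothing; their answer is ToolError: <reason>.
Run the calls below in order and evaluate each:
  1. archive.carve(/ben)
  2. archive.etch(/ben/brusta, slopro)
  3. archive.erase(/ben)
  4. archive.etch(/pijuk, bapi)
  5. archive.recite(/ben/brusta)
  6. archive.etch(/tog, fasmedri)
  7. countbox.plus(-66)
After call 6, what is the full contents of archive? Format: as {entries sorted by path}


-> carve(p→/ben)
<- ok
-> etch(p→/ben/brusta, c→slopro)
<- created
-> erase(p→/ben)
<- ToolError: not empty
-> etch(p→/pijuk, c→bapi)
<- created
-> recite(p→/ben/brusta)
<- slopro
-> etch(p→/tog, c→fasmedri)
<- created
-> plus(x→-66)
<- -66

Answer: {ben/, ben/brusta=slopro, pijuk=bapi, tog=fasmedri}
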